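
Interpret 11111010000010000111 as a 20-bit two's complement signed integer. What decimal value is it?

MSB is 1, so the value is negative. Find the magnitude:
1. Invert bits:  00000101111101111000
2. Add 1:        00000101111101111001  = 24441
3. Apply sign:   -24441

Answer: -24441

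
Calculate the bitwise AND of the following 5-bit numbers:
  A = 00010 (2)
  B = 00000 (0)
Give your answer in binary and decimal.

Apply & to each column (1 only where both bits are 1):
  00010
& 00000
-------
  00000

Answer: 00000 (0)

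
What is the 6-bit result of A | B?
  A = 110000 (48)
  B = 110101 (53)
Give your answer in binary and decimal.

Apply | to each column (1 where either bit is 1):
  110000
| 110101
--------
  110101

Answer: 110101 (53)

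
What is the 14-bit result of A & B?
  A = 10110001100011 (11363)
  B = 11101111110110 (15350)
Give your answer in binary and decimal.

Apply & to each column (1 only where both bits are 1):
  10110001100011
& 11101111110110
----------------
  10100001100010

Answer: 10100001100010 (10338)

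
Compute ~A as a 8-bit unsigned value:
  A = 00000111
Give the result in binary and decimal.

Flip each bit (0->1, 1->0):
  00000111
  11111000

Answer: 11111000 (248)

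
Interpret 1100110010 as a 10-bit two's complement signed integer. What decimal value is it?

MSB is 1, so the value is negative. Find the magnitude:
1. Invert bits:  0011001101
2. Add 1:        0011001110  = 206
3. Apply sign:   -206

Answer: -206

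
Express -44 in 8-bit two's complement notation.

1. Binary of +44:  00101100
2. Invert bits:     11010011
3. Add 1:           11010100

Answer: 11010100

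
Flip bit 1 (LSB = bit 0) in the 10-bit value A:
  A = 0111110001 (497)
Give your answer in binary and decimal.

Mask = 1 << 1 = 0000000010
Bit 1 of A is 0; XOR with the mask flips it to 1.
  0111110001
^ 0000000010
------------
  0111110011

Answer: 0111110011 (499)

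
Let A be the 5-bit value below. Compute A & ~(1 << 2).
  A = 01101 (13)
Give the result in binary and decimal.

Mask = ~(1 << 2) = 11011
Bit 2 of A is 1, so AND-ing with the mask clears it to 0.
  01101
& 11011
-------
  01001

Answer: 01001 (9)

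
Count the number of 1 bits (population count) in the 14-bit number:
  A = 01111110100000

01111110100000
1-bits at positions (from bit 0 = LSB): 5, 7, 8, 9, 10, 11, 12
Count = 7

Answer: 7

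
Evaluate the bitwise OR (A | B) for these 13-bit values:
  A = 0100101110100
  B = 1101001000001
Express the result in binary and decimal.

Apply | to each column (1 where either bit is 1):
  0100101110100
| 1101001000001
---------------
  1101101110101

Answer: 1101101110101 (7029)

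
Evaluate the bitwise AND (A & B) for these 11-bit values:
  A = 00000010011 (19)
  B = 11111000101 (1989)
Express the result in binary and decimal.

Apply & to each column (1 only where both bits are 1):
  00000010011
& 11111000101
-------------
  00000000001

Answer: 00000000001 (1)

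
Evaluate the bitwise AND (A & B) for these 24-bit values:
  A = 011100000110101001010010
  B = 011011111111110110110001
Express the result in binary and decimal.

Apply & to each column (1 only where both bits are 1):
  011100000110101001010010
& 011011111111110110110001
--------------------------
  011000000110100000010000

Answer: 011000000110100000010000 (6318096)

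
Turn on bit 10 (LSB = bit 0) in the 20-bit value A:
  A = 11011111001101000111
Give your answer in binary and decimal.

Mask = 1 << 10 = 00000000010000000000
Bit 10 of A is 0, so OR-ing with the mask flips it to 1.
  11011111001101000111
| 00000000010000000000
----------------------
  11011111011101000111

Answer: 11011111011101000111 (915271)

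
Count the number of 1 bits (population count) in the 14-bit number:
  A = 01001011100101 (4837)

01001011100101
1-bits at positions (from bit 0 = LSB): 0, 2, 5, 6, 7, 9, 12
Count = 7

Answer: 7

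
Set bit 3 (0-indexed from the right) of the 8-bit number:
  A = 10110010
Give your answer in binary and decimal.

Mask = 1 << 3 = 00001000
Bit 3 of A is 0, so OR-ing with the mask flips it to 1.
  10110010
| 00001000
----------
  10111010

Answer: 10111010 (186)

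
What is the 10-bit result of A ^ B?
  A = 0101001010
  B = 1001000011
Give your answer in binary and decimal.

Apply ^ to each column (1 where bits differ):
  0101001010
^ 1001000011
------------
  1100001001

Answer: 1100001001 (777)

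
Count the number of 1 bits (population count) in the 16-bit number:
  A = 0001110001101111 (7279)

0001110001101111
1-bits at positions (from bit 0 = LSB): 0, 1, 2, 3, 5, 6, 10, 11, 12
Count = 9

Answer: 9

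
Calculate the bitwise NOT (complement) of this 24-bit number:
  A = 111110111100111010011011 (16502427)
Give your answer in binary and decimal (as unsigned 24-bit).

Flip each bit (0->1, 1->0):
  111110111100111010011011
  000001000011000101100100

Answer: 000001000011000101100100 (274788)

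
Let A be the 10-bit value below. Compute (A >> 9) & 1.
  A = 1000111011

Bit 9 is the 10th from the right.
  1000111011
  ^
That bit is 1.

Answer: 1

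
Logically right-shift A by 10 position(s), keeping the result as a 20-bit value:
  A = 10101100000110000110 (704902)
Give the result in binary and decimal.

Logical shift right by 10: drop the bottom 10 bit(s), prepend 10 zero(s) on the left.
  10101100000110000110  ->  keep [1010110000], discard [0110000110], prepend 0000000000
= 00000000001010110000

Answer: 00000000001010110000 (688)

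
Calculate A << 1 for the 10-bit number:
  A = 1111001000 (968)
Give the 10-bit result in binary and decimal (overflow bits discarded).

Shift left by 1: drop the top 1 bit(s), append 1 zero(s) on the right.
  1111001000  ->  discard [1], keep [111001000], append 0
= 1110010000

Answer: 1110010000 (912)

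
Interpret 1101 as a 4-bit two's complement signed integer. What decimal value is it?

MSB is 1, so the value is negative. Find the magnitude:
1. Invert bits:  0010
2. Add 1:        0011  = 3
3. Apply sign:   -3

Answer: -3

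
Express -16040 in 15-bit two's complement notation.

1. Binary of +16040:  011111010101000
2. Invert bits:     100000101010111
3. Add 1:           100000101011000

Answer: 100000101011000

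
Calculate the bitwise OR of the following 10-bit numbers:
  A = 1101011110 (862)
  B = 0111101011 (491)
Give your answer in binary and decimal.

Apply | to each column (1 where either bit is 1):
  1101011110
| 0111101011
------------
  1111111111

Answer: 1111111111 (1023)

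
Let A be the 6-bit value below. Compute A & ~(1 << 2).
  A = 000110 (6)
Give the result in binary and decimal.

Mask = ~(1 << 2) = 111011
Bit 2 of A is 1, so AND-ing with the mask clears it to 0.
  000110
& 111011
--------
  000010

Answer: 000010 (2)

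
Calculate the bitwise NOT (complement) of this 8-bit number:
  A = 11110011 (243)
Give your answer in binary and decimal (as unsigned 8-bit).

Flip each bit (0->1, 1->0):
  11110011
  00001100

Answer: 00001100 (12)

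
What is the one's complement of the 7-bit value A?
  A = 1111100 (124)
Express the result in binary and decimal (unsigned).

Flip each bit (0->1, 1->0):
  1111100
  0000011

Answer: 0000011 (3)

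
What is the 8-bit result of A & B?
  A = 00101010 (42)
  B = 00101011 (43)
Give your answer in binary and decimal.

Apply & to each column (1 only where both bits are 1):
  00101010
& 00101011
----------
  00101010

Answer: 00101010 (42)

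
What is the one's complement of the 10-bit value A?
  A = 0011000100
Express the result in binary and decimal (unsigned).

Flip each bit (0->1, 1->0):
  0011000100
  1100111011

Answer: 1100111011 (827)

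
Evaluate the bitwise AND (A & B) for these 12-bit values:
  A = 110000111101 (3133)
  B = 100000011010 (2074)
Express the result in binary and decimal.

Apply & to each column (1 only where both bits are 1):
  110000111101
& 100000011010
--------------
  100000011000

Answer: 100000011000 (2072)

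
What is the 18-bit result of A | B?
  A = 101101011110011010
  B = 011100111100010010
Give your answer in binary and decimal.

Apply | to each column (1 where either bit is 1):
  101101011110011010
| 011100111100010010
--------------------
  111101111110011010

Answer: 111101111110011010 (253850)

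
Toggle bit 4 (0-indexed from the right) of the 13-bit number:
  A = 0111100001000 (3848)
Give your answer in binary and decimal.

Mask = 1 << 4 = 0000000010000
Bit 4 of A is 0; XOR with the mask flips it to 1.
  0111100001000
^ 0000000010000
---------------
  0111100011000

Answer: 0111100011000 (3864)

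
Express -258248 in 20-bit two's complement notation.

1. Binary of +258248:  00111111000011001000
2. Invert bits:     11000000111100110111
3. Add 1:           11000000111100111000

Answer: 11000000111100111000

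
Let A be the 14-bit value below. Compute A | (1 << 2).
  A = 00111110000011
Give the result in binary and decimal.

Mask = 1 << 2 = 00000000000100
Bit 2 of A is 0, so OR-ing with the mask flips it to 1.
  00111110000011
| 00000000000100
----------------
  00111110000111

Answer: 00111110000111 (3975)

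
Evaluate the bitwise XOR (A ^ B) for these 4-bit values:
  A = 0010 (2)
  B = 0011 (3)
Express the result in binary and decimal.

Apply ^ to each column (1 where bits differ):
  0010
^ 0011
------
  0001

Answer: 0001 (1)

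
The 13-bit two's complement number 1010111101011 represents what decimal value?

MSB is 1, so the value is negative. Find the magnitude:
1. Invert bits:  0101000010100
2. Add 1:        0101000010101  = 2581
3. Apply sign:   -2581

Answer: -2581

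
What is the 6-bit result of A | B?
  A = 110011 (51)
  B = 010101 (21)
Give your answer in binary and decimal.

Apply | to each column (1 where either bit is 1):
  110011
| 010101
--------
  110111

Answer: 110111 (55)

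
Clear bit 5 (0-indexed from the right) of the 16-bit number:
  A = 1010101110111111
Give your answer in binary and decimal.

Mask = ~(1 << 5) = 1111111111011111
Bit 5 of A is 1, so AND-ing with the mask clears it to 0.
  1010101110111111
& 1111111111011111
------------------
  1010101110011111

Answer: 1010101110011111 (43935)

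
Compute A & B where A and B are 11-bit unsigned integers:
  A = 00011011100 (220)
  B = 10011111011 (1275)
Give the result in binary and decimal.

Apply & to each column (1 only where both bits are 1):
  00011011100
& 10011111011
-------------
  00011011000

Answer: 00011011000 (216)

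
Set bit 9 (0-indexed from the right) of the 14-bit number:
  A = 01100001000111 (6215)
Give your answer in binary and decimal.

Mask = 1 << 9 = 00001000000000
Bit 9 of A is 0, so OR-ing with the mask flips it to 1.
  01100001000111
| 00001000000000
----------------
  01101001000111

Answer: 01101001000111 (6727)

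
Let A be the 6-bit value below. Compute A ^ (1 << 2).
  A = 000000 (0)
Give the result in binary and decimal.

Mask = 1 << 2 = 000100
Bit 2 of A is 0; XOR with the mask flips it to 1.
  000000
^ 000100
--------
  000100

Answer: 000100 (4)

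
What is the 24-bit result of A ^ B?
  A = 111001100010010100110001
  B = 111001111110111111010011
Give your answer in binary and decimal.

Apply ^ to each column (1 where bits differ):
  111001100010010100110001
^ 111001111110111111010011
--------------------------
  000000011100101011100010

Answer: 000000011100101011100010 (117474)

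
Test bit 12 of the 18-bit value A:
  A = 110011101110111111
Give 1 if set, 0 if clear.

Bit 12 is the 13th from the right.
  110011101110111111
       ^
That bit is 1.

Answer: 1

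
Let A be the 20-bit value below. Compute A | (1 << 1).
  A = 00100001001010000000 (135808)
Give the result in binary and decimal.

Mask = 1 << 1 = 00000000000000000010
Bit 1 of A is 0, so OR-ing with the mask flips it to 1.
  00100001001010000000
| 00000000000000000010
----------------------
  00100001001010000010

Answer: 00100001001010000010 (135810)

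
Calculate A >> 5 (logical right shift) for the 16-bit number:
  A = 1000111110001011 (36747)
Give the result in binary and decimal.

Logical shift right by 5: drop the bottom 5 bit(s), prepend 5 zero(s) on the left.
  1000111110001011  ->  keep [10001111100], discard [01011], prepend 00000
= 0000010001111100

Answer: 0000010001111100 (1148)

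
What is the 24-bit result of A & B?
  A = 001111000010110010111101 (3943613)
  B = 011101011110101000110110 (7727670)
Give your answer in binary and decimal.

Apply & to each column (1 only where both bits are 1):
  001111000010110010111101
& 011101011110101000110110
--------------------------
  001101000010100000110100

Answer: 001101000010100000110100 (3418164)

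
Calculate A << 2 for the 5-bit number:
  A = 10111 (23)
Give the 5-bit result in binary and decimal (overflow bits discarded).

Shift left by 2: drop the top 2 bit(s), append 2 zero(s) on the right.
  10111  ->  discard [10], keep [111], append 00
= 11100

Answer: 11100 (28)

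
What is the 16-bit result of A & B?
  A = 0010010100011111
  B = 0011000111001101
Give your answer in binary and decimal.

Apply & to each column (1 only where both bits are 1):
  0010010100011111
& 0011000111001101
------------------
  0010000100001101

Answer: 0010000100001101 (8461)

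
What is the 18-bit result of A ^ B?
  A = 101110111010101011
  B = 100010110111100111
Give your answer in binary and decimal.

Apply ^ to each column (1 where bits differ):
  101110111010101011
^ 100010110111100111
--------------------
  001100001101001100

Answer: 001100001101001100 (49996)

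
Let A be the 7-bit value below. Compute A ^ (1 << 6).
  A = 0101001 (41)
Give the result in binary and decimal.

Mask = 1 << 6 = 1000000
Bit 6 of A is 0; XOR with the mask flips it to 1.
  0101001
^ 1000000
---------
  1101001

Answer: 1101001 (105)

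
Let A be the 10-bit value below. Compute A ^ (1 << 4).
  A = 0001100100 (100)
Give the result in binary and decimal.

Mask = 1 << 4 = 0000010000
Bit 4 of A is 0; XOR with the mask flips it to 1.
  0001100100
^ 0000010000
------------
  0001110100

Answer: 0001110100 (116)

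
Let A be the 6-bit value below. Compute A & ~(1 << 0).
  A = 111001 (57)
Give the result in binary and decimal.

Mask = ~(1 << 0) = 111110
Bit 0 of A is 1, so AND-ing with the mask clears it to 0.
  111001
& 111110
--------
  111000

Answer: 111000 (56)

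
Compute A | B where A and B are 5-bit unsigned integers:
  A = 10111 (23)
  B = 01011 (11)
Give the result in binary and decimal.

Apply | to each column (1 where either bit is 1):
  10111
| 01011
-------
  11111

Answer: 11111 (31)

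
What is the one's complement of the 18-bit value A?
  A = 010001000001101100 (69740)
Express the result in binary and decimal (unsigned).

Flip each bit (0->1, 1->0):
  010001000001101100
  101110111110010011

Answer: 101110111110010011 (192403)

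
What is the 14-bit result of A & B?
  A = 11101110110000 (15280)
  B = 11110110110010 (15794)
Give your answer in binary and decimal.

Apply & to each column (1 only where both bits are 1):
  11101110110000
& 11110110110010
----------------
  11100110110000

Answer: 11100110110000 (14768)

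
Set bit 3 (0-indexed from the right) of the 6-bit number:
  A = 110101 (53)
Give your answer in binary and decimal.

Mask = 1 << 3 = 001000
Bit 3 of A is 0, so OR-ing with the mask flips it to 1.
  110101
| 001000
--------
  111101

Answer: 111101 (61)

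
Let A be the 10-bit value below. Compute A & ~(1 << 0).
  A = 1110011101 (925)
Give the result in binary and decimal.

Mask = ~(1 << 0) = 1111111110
Bit 0 of A is 1, so AND-ing with the mask clears it to 0.
  1110011101
& 1111111110
------------
  1110011100

Answer: 1110011100 (924)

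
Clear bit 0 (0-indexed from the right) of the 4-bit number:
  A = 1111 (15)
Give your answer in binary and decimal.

Mask = ~(1 << 0) = 1110
Bit 0 of A is 1, so AND-ing with the mask clears it to 0.
  1111
& 1110
------
  1110

Answer: 1110 (14)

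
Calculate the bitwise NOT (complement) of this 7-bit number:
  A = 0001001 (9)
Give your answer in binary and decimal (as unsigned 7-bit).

Flip each bit (0->1, 1->0):
  0001001
  1110110

Answer: 1110110 (118)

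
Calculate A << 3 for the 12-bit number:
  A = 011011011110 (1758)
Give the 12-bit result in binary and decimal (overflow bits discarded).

Shift left by 3: drop the top 3 bit(s), append 3 zero(s) on the right.
  011011011110  ->  discard [011], keep [011011110], append 000
= 011011110000

Answer: 011011110000 (1776)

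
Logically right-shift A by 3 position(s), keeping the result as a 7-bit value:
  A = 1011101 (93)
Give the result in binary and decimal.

Logical shift right by 3: drop the bottom 3 bit(s), prepend 3 zero(s) on the left.
  1011101  ->  keep [1011], discard [101], prepend 000
= 0001011

Answer: 0001011 (11)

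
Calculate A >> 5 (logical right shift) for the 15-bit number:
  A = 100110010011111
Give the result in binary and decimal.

Logical shift right by 5: drop the bottom 5 bit(s), prepend 5 zero(s) on the left.
  100110010011111  ->  keep [1001100100], discard [11111], prepend 00000
= 000001001100100

Answer: 000001001100100 (612)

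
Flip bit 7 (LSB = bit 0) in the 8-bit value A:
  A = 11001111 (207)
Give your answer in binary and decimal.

Mask = 1 << 7 = 10000000
Bit 7 of A is 1; XOR with the mask flips it to 0.
  11001111
^ 10000000
----------
  01001111

Answer: 01001111 (79)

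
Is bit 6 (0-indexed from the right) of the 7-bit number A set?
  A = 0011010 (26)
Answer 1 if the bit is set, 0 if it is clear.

Bit 6 is the 7th from the right.
  0011010
  ^
That bit is 0.

Answer: 0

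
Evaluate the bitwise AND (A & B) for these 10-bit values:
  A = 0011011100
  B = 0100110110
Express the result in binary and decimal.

Apply & to each column (1 only where both bits are 1):
  0011011100
& 0100110110
------------
  0000010100

Answer: 0000010100 (20)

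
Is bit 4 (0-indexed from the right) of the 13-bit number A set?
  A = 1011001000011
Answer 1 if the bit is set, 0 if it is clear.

Bit 4 is the 5th from the right.
  1011001000011
          ^
That bit is 0.

Answer: 0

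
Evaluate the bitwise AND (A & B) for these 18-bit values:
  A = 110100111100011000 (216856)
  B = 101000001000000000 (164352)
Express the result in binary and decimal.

Apply & to each column (1 only where both bits are 1):
  110100111100011000
& 101000001000000000
--------------------
  100000001000000000

Answer: 100000001000000000 (131584)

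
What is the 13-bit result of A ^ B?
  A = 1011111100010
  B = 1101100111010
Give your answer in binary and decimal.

Apply ^ to each column (1 where bits differ):
  1011111100010
^ 1101100111010
---------------
  0110011011000

Answer: 0110011011000 (3288)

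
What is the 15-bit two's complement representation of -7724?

1. Binary of +7724:  001111000101100
2. Invert bits:     110000111010011
3. Add 1:           110000111010100

Answer: 110000111010100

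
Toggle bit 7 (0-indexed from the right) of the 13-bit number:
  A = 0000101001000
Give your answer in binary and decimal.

Mask = 1 << 7 = 0000010000000
Bit 7 of A is 0; XOR with the mask flips it to 1.
  0000101001000
^ 0000010000000
---------------
  0000111001000

Answer: 0000111001000 (456)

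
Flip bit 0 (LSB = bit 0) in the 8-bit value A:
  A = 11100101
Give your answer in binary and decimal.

Mask = 1 << 0 = 00000001
Bit 0 of A is 1; XOR with the mask flips it to 0.
  11100101
^ 00000001
----------
  11100100

Answer: 11100100 (228)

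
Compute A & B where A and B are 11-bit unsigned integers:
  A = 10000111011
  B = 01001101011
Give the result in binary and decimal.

Apply & to each column (1 only where both bits are 1):
  10000111011
& 01001101011
-------------
  00000101011

Answer: 00000101011 (43)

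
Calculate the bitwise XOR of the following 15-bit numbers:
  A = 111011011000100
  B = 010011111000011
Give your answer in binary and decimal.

Apply ^ to each column (1 where bits differ):
  111011011000100
^ 010011111000011
-----------------
  101000100000111

Answer: 101000100000111 (20743)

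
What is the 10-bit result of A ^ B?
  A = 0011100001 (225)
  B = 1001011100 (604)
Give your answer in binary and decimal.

Apply ^ to each column (1 where bits differ):
  0011100001
^ 1001011100
------------
  1010111101

Answer: 1010111101 (701)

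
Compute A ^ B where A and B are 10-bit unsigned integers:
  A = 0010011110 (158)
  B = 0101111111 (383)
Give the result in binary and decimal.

Apply ^ to each column (1 where bits differ):
  0010011110
^ 0101111111
------------
  0111100001

Answer: 0111100001 (481)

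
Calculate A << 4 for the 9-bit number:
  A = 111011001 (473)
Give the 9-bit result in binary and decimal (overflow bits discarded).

Shift left by 4: drop the top 4 bit(s), append 4 zero(s) on the right.
  111011001  ->  discard [1110], keep [11001], append 0000
= 110010000

Answer: 110010000 (400)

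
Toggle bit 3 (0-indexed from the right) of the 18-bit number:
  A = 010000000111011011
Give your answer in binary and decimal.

Mask = 1 << 3 = 000000000000001000
Bit 3 of A is 1; XOR with the mask flips it to 0.
  010000000111011011
^ 000000000000001000
--------------------
  010000000111010011

Answer: 010000000111010011 (66003)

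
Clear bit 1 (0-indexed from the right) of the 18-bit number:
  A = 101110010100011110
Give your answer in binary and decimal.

Mask = ~(1 << 1) = 111111111111111101
Bit 1 of A is 1, so AND-ing with the mask clears it to 0.
  101110010100011110
& 111111111111111101
--------------------
  101110010100011100

Answer: 101110010100011100 (189724)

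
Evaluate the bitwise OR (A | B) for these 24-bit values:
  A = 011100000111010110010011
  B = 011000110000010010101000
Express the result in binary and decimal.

Apply | to each column (1 where either bit is 1):
  011100000111010110010011
| 011000110000010010101000
--------------------------
  011100110111010110111011

Answer: 011100110111010110111011 (7566779)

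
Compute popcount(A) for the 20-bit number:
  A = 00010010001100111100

00010010001100111100
1-bits at positions (from bit 0 = LSB): 2, 3, 4, 5, 8, 9, 13, 16
Count = 8

Answer: 8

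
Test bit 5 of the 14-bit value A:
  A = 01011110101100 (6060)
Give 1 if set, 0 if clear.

Bit 5 is the 6th from the right.
  01011110101100
          ^
That bit is 1.

Answer: 1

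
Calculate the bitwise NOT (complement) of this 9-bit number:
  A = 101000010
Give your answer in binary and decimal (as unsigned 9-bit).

Flip each bit (0->1, 1->0):
  101000010
  010111101

Answer: 010111101 (189)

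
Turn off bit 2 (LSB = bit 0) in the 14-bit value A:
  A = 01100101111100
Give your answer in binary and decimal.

Mask = ~(1 << 2) = 11111111111011
Bit 2 of A is 1, so AND-ing with the mask clears it to 0.
  01100101111100
& 11111111111011
----------------
  01100101111000

Answer: 01100101111000 (6520)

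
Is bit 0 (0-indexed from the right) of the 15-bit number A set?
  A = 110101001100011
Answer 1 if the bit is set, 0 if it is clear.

Bit 0 is the 1st from the right.
  110101001100011
                ^
That bit is 1.

Answer: 1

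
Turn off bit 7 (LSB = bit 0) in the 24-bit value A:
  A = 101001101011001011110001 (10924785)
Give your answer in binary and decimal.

Mask = ~(1 << 7) = 111111111111111101111111
Bit 7 of A is 1, so AND-ing with the mask clears it to 0.
  101001101011001011110001
& 111111111111111101111111
--------------------------
  101001101011001001110001

Answer: 101001101011001001110001 (10924657)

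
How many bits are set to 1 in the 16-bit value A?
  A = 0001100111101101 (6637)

0001100111101101
1-bits at positions (from bit 0 = LSB): 0, 2, 3, 5, 6, 7, 8, 11, 12
Count = 9

Answer: 9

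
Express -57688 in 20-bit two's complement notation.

1. Binary of +57688:  00001110000101011000
2. Invert bits:     11110001111010100111
3. Add 1:           11110001111010101000

Answer: 11110001111010101000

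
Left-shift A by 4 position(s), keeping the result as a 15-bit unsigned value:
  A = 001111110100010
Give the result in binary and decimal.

Shift left by 4: drop the top 4 bit(s), append 4 zero(s) on the right.
  001111110100010  ->  discard [0011], keep [11110100010], append 0000
= 111101000100000

Answer: 111101000100000 (31264)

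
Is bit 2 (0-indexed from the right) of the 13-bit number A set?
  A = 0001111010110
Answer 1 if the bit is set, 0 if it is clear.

Bit 2 is the 3rd from the right.
  0001111010110
            ^
That bit is 1.

Answer: 1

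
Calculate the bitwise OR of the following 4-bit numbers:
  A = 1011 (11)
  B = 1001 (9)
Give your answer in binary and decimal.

Apply | to each column (1 where either bit is 1):
  1011
| 1001
------
  1011

Answer: 1011 (11)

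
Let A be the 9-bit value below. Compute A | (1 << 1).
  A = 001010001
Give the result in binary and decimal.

Mask = 1 << 1 = 000000010
Bit 1 of A is 0, so OR-ing with the mask flips it to 1.
  001010001
| 000000010
-----------
  001010011

Answer: 001010011 (83)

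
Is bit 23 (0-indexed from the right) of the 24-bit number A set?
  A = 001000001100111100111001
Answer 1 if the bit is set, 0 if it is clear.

Bit 23 is the 24th from the right.
  001000001100111100111001
  ^
That bit is 0.

Answer: 0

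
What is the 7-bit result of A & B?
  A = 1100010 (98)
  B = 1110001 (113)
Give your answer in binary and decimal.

Apply & to each column (1 only where both bits are 1):
  1100010
& 1110001
---------
  1100000

Answer: 1100000 (96)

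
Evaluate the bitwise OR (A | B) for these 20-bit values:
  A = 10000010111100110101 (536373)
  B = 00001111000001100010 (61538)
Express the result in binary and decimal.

Apply | to each column (1 where either bit is 1):
  10000010111100110101
| 00001111000001100010
----------------------
  10001111111101110111

Answer: 10001111111101110111 (589687)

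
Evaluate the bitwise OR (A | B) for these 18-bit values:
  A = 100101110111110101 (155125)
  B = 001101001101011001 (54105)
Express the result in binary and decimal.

Apply | to each column (1 where either bit is 1):
  100101110111110101
| 001101001101011001
--------------------
  101101111111111101

Answer: 101101111111111101 (188413)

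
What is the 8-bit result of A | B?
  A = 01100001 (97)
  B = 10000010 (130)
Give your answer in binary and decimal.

Apply | to each column (1 where either bit is 1):
  01100001
| 10000010
----------
  11100011

Answer: 11100011 (227)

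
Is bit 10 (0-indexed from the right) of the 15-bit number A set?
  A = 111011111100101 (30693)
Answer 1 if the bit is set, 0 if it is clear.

Bit 10 is the 11th from the right.
  111011111100101
      ^
That bit is 1.

Answer: 1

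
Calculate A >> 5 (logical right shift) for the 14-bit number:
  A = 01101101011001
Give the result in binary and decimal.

Logical shift right by 5: drop the bottom 5 bit(s), prepend 5 zero(s) on the left.
  01101101011001  ->  keep [011011010], discard [11001], prepend 00000
= 00000011011010

Answer: 00000011011010 (218)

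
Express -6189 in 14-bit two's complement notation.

1. Binary of +6189:  01100000101101
2. Invert bits:     10011111010010
3. Add 1:           10011111010011

Answer: 10011111010011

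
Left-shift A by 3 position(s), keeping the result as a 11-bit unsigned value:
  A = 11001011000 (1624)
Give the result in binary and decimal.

Shift left by 3: drop the top 3 bit(s), append 3 zero(s) on the right.
  11001011000  ->  discard [110], keep [01011000], append 000
= 01011000000

Answer: 01011000000 (704)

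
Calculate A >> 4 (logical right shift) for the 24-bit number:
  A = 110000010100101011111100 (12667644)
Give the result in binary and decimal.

Logical shift right by 4: drop the bottom 4 bit(s), prepend 4 zero(s) on the left.
  110000010100101011111100  ->  keep [11000001010010101111], discard [1100], prepend 0000
= 000011000001010010101111

Answer: 000011000001010010101111 (791727)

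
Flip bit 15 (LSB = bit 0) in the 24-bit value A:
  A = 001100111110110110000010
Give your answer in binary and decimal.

Mask = 1 << 15 = 000000001000000000000000
Bit 15 of A is 1; XOR with the mask flips it to 0.
  001100111110110110000010
^ 000000001000000000000000
--------------------------
  001100110110110110000010

Answer: 001100110110110110000010 (3370370)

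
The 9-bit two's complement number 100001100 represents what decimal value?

MSB is 1, so the value is negative. Find the magnitude:
1. Invert bits:  011110011
2. Add 1:        011110100  = 244
3. Apply sign:   -244

Answer: -244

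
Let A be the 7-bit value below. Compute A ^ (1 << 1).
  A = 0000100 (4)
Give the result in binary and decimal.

Mask = 1 << 1 = 0000010
Bit 1 of A is 0; XOR with the mask flips it to 1.
  0000100
^ 0000010
---------
  0000110

Answer: 0000110 (6)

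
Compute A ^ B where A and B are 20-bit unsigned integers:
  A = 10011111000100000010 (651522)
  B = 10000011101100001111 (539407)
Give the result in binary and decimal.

Apply ^ to each column (1 where bits differ):
  10011111000100000010
^ 10000011101100001111
----------------------
  00011100101000001101

Answer: 00011100101000001101 (117261)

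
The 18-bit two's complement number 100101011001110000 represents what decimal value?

MSB is 1, so the value is negative. Find the magnitude:
1. Invert bits:  011010100110001111
2. Add 1:        011010100110010000  = 108944
3. Apply sign:   -108944

Answer: -108944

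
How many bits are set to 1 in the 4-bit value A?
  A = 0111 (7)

0111
1-bits at positions (from bit 0 = LSB): 0, 1, 2
Count = 3

Answer: 3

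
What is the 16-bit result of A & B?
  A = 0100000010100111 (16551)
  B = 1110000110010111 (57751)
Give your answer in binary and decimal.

Apply & to each column (1 only where both bits are 1):
  0100000010100111
& 1110000110010111
------------------
  0100000010000111

Answer: 0100000010000111 (16519)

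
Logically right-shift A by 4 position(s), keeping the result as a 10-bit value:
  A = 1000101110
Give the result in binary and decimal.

Logical shift right by 4: drop the bottom 4 bit(s), prepend 4 zero(s) on the left.
  1000101110  ->  keep [100010], discard [1110], prepend 0000
= 0000100010

Answer: 0000100010 (34)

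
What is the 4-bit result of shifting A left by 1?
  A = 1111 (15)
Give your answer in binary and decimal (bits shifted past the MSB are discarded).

Shift left by 1: drop the top 1 bit(s), append 1 zero(s) on the right.
  1111  ->  discard [1], keep [111], append 0
= 1110

Answer: 1110 (14)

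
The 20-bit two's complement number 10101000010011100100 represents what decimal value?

MSB is 1, so the value is negative. Find the magnitude:
1. Invert bits:  01010111101100011011
2. Add 1:        01010111101100011100  = 359196
3. Apply sign:   -359196

Answer: -359196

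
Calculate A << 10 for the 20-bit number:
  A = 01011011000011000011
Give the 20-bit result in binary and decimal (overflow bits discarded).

Shift left by 10: drop the top 10 bit(s), append 10 zero(s) on the right.
  01011011000011000011  ->  discard [0101101100], keep [0011000011], append 0000000000
= 00110000110000000000

Answer: 00110000110000000000 (199680)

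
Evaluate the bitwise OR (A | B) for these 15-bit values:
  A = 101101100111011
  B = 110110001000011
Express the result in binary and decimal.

Apply | to each column (1 where either bit is 1):
  101101100111011
| 110110001000011
-----------------
  111111101111011

Answer: 111111101111011 (32635)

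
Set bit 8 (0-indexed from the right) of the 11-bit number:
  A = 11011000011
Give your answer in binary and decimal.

Mask = 1 << 8 = 00100000000
Bit 8 of A is 0, so OR-ing with the mask flips it to 1.
  11011000011
| 00100000000
-------------
  11111000011

Answer: 11111000011 (1987)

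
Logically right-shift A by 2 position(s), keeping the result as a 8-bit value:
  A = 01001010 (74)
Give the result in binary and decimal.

Logical shift right by 2: drop the bottom 2 bit(s), prepend 2 zero(s) on the left.
  01001010  ->  keep [010010], discard [10], prepend 00
= 00010010

Answer: 00010010 (18)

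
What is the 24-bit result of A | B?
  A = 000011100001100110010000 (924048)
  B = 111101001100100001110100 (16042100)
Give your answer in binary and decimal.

Apply | to each column (1 where either bit is 1):
  000011100001100110010000
| 111101001100100001110100
--------------------------
  111111101101100111110100

Answer: 111111101101100111110100 (16701940)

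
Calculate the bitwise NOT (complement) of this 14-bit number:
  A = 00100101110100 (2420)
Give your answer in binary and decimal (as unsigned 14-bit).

Flip each bit (0->1, 1->0):
  00100101110100
  11011010001011

Answer: 11011010001011 (13963)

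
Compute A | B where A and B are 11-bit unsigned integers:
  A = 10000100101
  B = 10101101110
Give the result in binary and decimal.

Apply | to each column (1 where either bit is 1):
  10000100101
| 10101101110
-------------
  10101101111

Answer: 10101101111 (1391)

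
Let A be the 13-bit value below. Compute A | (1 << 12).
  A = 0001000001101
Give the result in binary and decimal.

Mask = 1 << 12 = 1000000000000
Bit 12 of A is 0, so OR-ing with the mask flips it to 1.
  0001000001101
| 1000000000000
---------------
  1001000001101

Answer: 1001000001101 (4621)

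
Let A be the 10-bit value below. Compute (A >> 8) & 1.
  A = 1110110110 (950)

Bit 8 is the 9th from the right.
  1110110110
   ^
That bit is 1.

Answer: 1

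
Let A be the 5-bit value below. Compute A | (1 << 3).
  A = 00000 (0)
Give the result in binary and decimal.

Mask = 1 << 3 = 01000
Bit 3 of A is 0, so OR-ing with the mask flips it to 1.
  00000
| 01000
-------
  01000

Answer: 01000 (8)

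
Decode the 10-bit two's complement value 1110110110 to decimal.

MSB is 1, so the value is negative. Find the magnitude:
1. Invert bits:  0001001001
2. Add 1:        0001001010  = 74
3. Apply sign:   -74

Answer: -74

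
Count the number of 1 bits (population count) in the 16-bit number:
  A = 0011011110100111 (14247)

0011011110100111
1-bits at positions (from bit 0 = LSB): 0, 1, 2, 5, 7, 8, 9, 10, 12, 13
Count = 10

Answer: 10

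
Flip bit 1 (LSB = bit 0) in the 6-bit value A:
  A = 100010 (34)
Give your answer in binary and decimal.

Mask = 1 << 1 = 000010
Bit 1 of A is 1; XOR with the mask flips it to 0.
  100010
^ 000010
--------
  100000

Answer: 100000 (32)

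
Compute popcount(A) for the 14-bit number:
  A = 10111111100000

10111111100000
1-bits at positions (from bit 0 = LSB): 5, 6, 7, 8, 9, 10, 11, 13
Count = 8

Answer: 8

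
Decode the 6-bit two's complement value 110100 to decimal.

MSB is 1, so the value is negative. Find the magnitude:
1. Invert bits:  001011
2. Add 1:        001100  = 12
3. Apply sign:   -12

Answer: -12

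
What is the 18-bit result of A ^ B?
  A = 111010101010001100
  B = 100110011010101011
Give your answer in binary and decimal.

Apply ^ to each column (1 where bits differ):
  111010101010001100
^ 100110011010101011
--------------------
  011100110000100111

Answer: 011100110000100111 (117799)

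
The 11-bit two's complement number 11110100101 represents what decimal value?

MSB is 1, so the value is negative. Find the magnitude:
1. Invert bits:  00001011010
2. Add 1:        00001011011  = 91
3. Apply sign:   -91

Answer: -91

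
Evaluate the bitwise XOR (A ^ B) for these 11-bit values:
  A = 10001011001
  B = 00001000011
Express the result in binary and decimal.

Apply ^ to each column (1 where bits differ):
  10001011001
^ 00001000011
-------------
  10000011010

Answer: 10000011010 (1050)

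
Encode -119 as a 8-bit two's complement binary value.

1. Binary of +119:  01110111
2. Invert bits:     10001000
3. Add 1:           10001001

Answer: 10001001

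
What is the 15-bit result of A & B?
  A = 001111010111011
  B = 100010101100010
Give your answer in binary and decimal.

Apply & to each column (1 only where both bits are 1):
  001111010111011
& 100010101100010
-----------------
  000010000100010

Answer: 000010000100010 (1058)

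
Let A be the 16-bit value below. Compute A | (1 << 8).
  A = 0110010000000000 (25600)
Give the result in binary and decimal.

Mask = 1 << 8 = 0000000100000000
Bit 8 of A is 0, so OR-ing with the mask flips it to 1.
  0110010000000000
| 0000000100000000
------------------
  0110010100000000

Answer: 0110010100000000 (25856)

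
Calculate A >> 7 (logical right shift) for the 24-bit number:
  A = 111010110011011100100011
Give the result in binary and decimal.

Logical shift right by 7: drop the bottom 7 bit(s), prepend 7 zero(s) on the left.
  111010110011011100100011  ->  keep [11101011001101110], discard [0100011], prepend 0000000
= 000000011101011001101110

Answer: 000000011101011001101110 (120430)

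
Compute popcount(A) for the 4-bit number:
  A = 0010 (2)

0010
1-bits at positions (from bit 0 = LSB): 1
Count = 1

Answer: 1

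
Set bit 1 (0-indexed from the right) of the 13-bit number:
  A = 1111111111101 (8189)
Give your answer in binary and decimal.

Mask = 1 << 1 = 0000000000010
Bit 1 of A is 0, so OR-ing with the mask flips it to 1.
  1111111111101
| 0000000000010
---------------
  1111111111111

Answer: 1111111111111 (8191)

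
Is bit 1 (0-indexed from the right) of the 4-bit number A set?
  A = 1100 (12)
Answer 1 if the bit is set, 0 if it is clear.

Bit 1 is the 2nd from the right.
  1100
    ^
That bit is 0.

Answer: 0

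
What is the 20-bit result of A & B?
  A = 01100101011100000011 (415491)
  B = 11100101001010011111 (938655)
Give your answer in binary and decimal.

Apply & to each column (1 only where both bits are 1):
  01100101011100000011
& 11100101001010011111
----------------------
  01100101001000000011

Answer: 01100101001000000011 (414211)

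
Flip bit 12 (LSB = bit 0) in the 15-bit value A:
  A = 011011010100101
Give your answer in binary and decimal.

Mask = 1 << 12 = 001000000000000
Bit 12 of A is 1; XOR with the mask flips it to 0.
  011011010100101
^ 001000000000000
-----------------
  010011010100101

Answer: 010011010100101 (9893)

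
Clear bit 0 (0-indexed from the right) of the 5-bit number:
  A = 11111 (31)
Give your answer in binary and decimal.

Mask = ~(1 << 0) = 11110
Bit 0 of A is 1, so AND-ing with the mask clears it to 0.
  11111
& 11110
-------
  11110

Answer: 11110 (30)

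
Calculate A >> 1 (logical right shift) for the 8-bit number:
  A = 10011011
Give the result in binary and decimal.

Logical shift right by 1: drop the bottom 1 bit(s), prepend 1 zero(s) on the left.
  10011011  ->  keep [1001101], discard [1], prepend 0
= 01001101

Answer: 01001101 (77)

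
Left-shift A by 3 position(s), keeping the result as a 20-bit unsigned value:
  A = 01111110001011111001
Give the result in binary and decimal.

Shift left by 3: drop the top 3 bit(s), append 3 zero(s) on the right.
  01111110001011111001  ->  discard [011], keep [11110001011111001], append 000
= 11110001011111001000

Answer: 11110001011111001000 (989128)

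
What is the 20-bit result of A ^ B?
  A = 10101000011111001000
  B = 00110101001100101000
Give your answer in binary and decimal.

Apply ^ to each column (1 where bits differ):
  10101000011111001000
^ 00110101001100101000
----------------------
  10011101010011100000

Answer: 10011101010011100000 (644320)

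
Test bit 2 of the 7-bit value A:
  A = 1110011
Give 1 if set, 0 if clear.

Bit 2 is the 3rd from the right.
  1110011
      ^
That bit is 0.

Answer: 0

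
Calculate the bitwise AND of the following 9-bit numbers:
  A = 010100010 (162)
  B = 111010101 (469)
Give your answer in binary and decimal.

Apply & to each column (1 only where both bits are 1):
  010100010
& 111010101
-----------
  010000000

Answer: 010000000 (128)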